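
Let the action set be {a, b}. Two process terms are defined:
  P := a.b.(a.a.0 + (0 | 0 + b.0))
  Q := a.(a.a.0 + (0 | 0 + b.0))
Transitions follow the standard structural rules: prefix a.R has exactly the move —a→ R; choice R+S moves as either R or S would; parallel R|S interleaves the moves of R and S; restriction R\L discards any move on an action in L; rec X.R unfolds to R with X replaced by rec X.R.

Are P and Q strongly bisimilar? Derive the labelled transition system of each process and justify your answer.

Reachable graph of P (5 states):
  s0 = a.b.(a.a.0 + (0 | 0 + b.0)) | ··a··> s1
  s1 = b.(a.a.0 + (0 | 0 + b.0)) | ··b··> s2
  s2 = a.a.0 + (0 | 0 + b.0) | ··a··> s3, ··b··> s4
  s3 = a.0 | ··a··> s4
  s4 = 0 | (no moves)
Reachable graph of Q (4 states):
  t0 = a.(a.a.0 + (0 | 0 + b.0)) | ··a··> t1
  t1 = a.a.0 + (0 | 0 + b.0) | ··a··> t2, ··b··> t3
  t2 = a.0 | ··a··> t3
  t3 = 0 | (no moves)
Coarsest stable partition (strong bisimilarity classes):
  B0 = {s0}
  B1 = {s1}
  B2 = {s2, t1}
  B3 = {s4, t3}
  B4 = {s3, t2}
  B5 = {t0}
s0 ∈ B0, t0 ∈ B5 → different blocks

P ≁ Q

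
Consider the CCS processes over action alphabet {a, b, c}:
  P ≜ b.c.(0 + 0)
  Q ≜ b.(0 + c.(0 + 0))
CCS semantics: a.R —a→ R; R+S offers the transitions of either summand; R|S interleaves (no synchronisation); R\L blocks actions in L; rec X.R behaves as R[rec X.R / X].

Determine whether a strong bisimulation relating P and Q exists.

bisimilar

P's transition system — 3 states:
  s0 = b.c.(0 + 0) | --b--▸ s1
  s1 = c.(0 + 0) | --c--▸ s2
  s2 = 0 + 0 | deadlocked
Q's transition system — 3 states:
  t0 = b.(0 + c.(0 + 0)) | --b--▸ t1
  t1 = 0 + c.(0 + 0) | --c--▸ t2
  t2 = 0 + 0 | deadlocked
Coarsest stable partition (strong bisimilarity classes):
  B0 = {s0, t0}
  B1 = {s1, t1}
  B2 = {s2, t2}
s0 ∈ B0, t0 ∈ B0 → same block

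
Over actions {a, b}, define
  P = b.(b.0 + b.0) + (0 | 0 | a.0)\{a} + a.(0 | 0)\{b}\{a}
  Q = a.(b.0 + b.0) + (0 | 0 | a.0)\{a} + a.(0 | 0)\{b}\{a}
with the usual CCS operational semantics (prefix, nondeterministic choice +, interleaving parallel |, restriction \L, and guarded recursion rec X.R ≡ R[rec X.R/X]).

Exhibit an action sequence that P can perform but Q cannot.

P's transition system — 4 states:
  s0 = b.(b.0 + b.0) + (0 | 0 | a.0)\{a} + a.(0 | 0)\{b}\{a} ⊢ =a=> s1, =b=> s2
  s1 = (0 | 0)\{b}\{a} ⊢ (no moves)
  s2 = b.0 + b.0 ⊢ =b=> s3
  s3 = 0 ⊢ (no moves)
Q's transition system — 4 states:
  t0 = a.(b.0 + b.0) + (0 | 0 | a.0)\{a} + a.(0 | 0)\{b}\{a} ⊢ =a=> t1, =a=> t2
  t1 = (0 | 0)\{b}\{a} ⊢ (no moves)
  t2 = b.0 + b.0 ⊢ =b=> t3
  t3 = 0 ⊢ (no moves)
Executing b from P (initial set {s0}):
  step 1 (b): {s2}
  — P admits the full trace.
Executing b from Q (initial set {t0}):
  step 1 (b): ∅ (Q stuck)

b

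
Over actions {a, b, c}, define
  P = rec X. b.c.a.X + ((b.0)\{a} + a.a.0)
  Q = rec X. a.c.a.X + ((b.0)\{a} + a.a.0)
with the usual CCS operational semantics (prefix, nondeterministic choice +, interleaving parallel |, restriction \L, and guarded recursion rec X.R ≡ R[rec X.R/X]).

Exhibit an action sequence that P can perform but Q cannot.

bc

P's transition system — 6 states:
  m0 = rec X. b.c.a.X + ((b.0)\{a} + a.a.0) :: -a-> m1, -b-> m2, -b-> m3
  m1 = a.0 :: -a-> m4
  m2 = 0\{a} :: deadlocked
  m3 = c.a.(rec X. b.c.a.X + ((b.0)\{a} + a.a.0)) :: -c-> m5
  m4 = 0 :: deadlocked
  m5 = a.(rec X. b.c.a.X + ((b.0)\{a} + a.a.0)) :: -a-> m0
Q's transition system — 6 states:
  n0 = rec X. a.c.a.X + ((b.0)\{a} + a.a.0) :: -a-> n1, -a-> n2, -b-> n3
  n1 = a.0 :: -a-> n4
  n2 = c.a.(rec X. a.c.a.X + ((b.0)\{a} + a.a.0)) :: -c-> n5
  n3 = 0\{a} :: deadlocked
  n4 = 0 :: deadlocked
  n5 = a.(rec X. a.c.a.X + ((b.0)\{a} + a.a.0)) :: -a-> n0
Executing bc from P (initial set {m0}):
  after b @ step 1: {m2, m3}
  after c @ step 2: {m5}
  ✓ P
Executing bc from Q (initial set {n0}):
  after b @ step 1: {n3}
  after c @ step 2: ∅ (Q stuck)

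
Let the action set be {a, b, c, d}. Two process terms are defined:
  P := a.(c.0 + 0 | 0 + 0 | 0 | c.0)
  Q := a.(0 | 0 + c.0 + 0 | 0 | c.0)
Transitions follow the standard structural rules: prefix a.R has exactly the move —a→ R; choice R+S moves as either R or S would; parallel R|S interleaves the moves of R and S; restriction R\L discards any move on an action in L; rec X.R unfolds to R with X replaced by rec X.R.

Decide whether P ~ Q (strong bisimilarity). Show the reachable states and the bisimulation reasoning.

P ~ Q

LTS(P): 4 reachable states
  s0 = a.(c.0 + 0 | 0 + 0 | 0 | c.0) → —a→ s1
  s1 = c.0 + 0 | 0 + 0 | 0 | c.0 → —c→ s2, —c→ s3
  s2 = 0 → ·
  s3 = 0 | 0 | 0 → ·
LTS(Q): 4 reachable states
  t0 = a.(0 | 0 + c.0 + 0 | 0 | c.0) → —a→ t1
  t1 = 0 | 0 + c.0 + 0 | 0 | c.0 → —c→ t2, —c→ t3
  t2 = 0 → ·
  t3 = 0 | 0 | 0 → ·
Partition-refinement fixed point:
  B0 = {s0, t0}
  B1 = {s1, t1}
  B2 = {s2, s3, t2, t3}
s0 ∈ B0, t0 ∈ B0 → same block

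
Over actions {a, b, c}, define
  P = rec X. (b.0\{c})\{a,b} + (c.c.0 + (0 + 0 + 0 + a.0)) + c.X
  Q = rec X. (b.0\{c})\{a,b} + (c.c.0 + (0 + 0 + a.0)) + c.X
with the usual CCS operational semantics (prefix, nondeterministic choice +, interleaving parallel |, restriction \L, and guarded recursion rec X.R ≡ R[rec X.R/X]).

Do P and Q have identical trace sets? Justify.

traces(P) = traces(Q)

P's transition system — 3 states:
  u0 = rec X. (b.0\{c})\{a,b} + (c.c.0 + (0 + 0 + 0 + a.0)) + c.X has moves -a-> u1, -c-> u0, -c-> u2
  u1 = 0 has moves (no moves)
  u2 = c.0 has moves -c-> u1
Q's transition system — 3 states:
  v0 = rec X. (b.0\{c})\{a,b} + (c.c.0 + (0 + 0 + a.0)) + c.X has moves -a-> v1, -c-> v0, -c-> v2
  v1 = 0 has moves (no moves)
  v2 = c.0 has moves -c-> v1
Partition-refinement fixed point:
  B0 = {u0, v0}
  B1 = {u1, v1}
  B2 = {u2, v2}
u0 ∈ B0, v0 ∈ B0 → same block
Bisimilar ⇒ trace-equivalent.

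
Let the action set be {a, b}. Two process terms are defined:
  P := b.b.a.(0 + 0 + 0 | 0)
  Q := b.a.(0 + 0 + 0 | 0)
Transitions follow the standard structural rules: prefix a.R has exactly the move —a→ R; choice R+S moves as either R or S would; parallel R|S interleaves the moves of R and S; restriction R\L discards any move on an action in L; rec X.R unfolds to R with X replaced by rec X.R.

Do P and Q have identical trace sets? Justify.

NO — witness ⟨bb⟩

Reachable graph of P (4 states):
  m0 = b.b.a.(0 + 0 + 0 | 0) :: --b--▸ m1
  m1 = b.a.(0 + 0 + 0 | 0) :: --b--▸ m2
  m2 = a.(0 + 0 + 0 | 0) :: --a--▸ m3
  m3 = 0 + 0 + 0 | 0 :: stopped
Reachable graph of Q (3 states):
  n0 = b.a.(0 + 0 + 0 | 0) :: --b--▸ n1
  n1 = a.(0 + 0 + 0 | 0) :: --a--▸ n2
  n2 = 0 + 0 + 0 | 0 :: stopped
Executing bb from P (initial set {m0}):
  after b @ step 1: {m1}
  after b @ step 2: {m2}
  — P admits the full trace.
Executing bb from Q (initial set {n0}):
  after b @ step 1: {n1}
  after b @ step 2: ∅  — Q cannot continue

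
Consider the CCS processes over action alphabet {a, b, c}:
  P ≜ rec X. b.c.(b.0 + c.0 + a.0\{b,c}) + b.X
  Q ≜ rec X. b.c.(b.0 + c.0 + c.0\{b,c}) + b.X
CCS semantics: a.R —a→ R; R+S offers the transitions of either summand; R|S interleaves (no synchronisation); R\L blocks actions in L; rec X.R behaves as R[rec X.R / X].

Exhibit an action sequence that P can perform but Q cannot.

bca

LTS(P): 5 reachable states
  u0 = rec X. b.c.(b.0 + c.0 + a.0\{b,c}) + b.X :: ··b··> u0, ··b··> u1
  u1 = c.(b.0 + c.0 + a.0\{b,c}) :: ··c··> u2
  u2 = b.0 + c.0 + a.0\{b,c} :: ··a··> u3, ··b··> u4, ··c··> u4
  u3 = 0\{b,c} :: (no moves)
  u4 = 0 :: (no moves)
LTS(Q): 5 reachable states
  v0 = rec X. b.c.(b.0 + c.0 + c.0\{b,c}) + b.X :: ··b··> v0, ··b··> v1
  v1 = c.(b.0 + c.0 + c.0\{b,c}) :: ··c··> v2
  v2 = b.0 + c.0 + c.0\{b,c} :: ··b··> v3, ··c··> v3, ··c··> v4
  v3 = 0 :: (no moves)
  v4 = 0\{b,c} :: (no moves)
Run σ = ⟨bca⟩ on P: start {u0}
  step 1 (b): {u0, u1}
  step 2 (c): {u2}
  step 3 (a): {u3}
  — P admits the full trace.
Run σ = ⟨bca⟩ on Q: start {v0}
  step 1 (b): {v0, v1}
  step 2 (c): {v2}
  step 3 (a): ∅ (Q stuck)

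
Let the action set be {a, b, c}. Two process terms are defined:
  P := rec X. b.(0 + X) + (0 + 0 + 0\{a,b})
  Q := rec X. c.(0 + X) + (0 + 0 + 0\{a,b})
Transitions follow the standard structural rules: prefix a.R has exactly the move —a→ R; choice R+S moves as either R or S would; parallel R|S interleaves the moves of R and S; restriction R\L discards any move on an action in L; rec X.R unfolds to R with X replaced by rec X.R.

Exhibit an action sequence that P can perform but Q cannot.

LTS(P): 2 reachable states
  s0 = rec X. b.(0 + X) + (0 + 0 + 0\{a,b}) | =b=> s1
  s1 = 0 + (rec X. b.(0 + X) + (0 + 0 + 0\{a,b})) | =b=> s1
LTS(Q): 2 reachable states
  t0 = rec X. c.(0 + X) + (0 + 0 + 0\{a,b}) | =c=> t1
  t1 = 0 + (rec X. c.(0 + X) + (0 + 0 + 0\{a,b})) | =c=> t1
Run σ = ⟨b⟩ on P: start {s0}
  step 1 (b): {s1}
  ✓ P
Run σ = ⟨b⟩ on Q: start {t0}
  step 1 (b): ∅ (Q stuck)

b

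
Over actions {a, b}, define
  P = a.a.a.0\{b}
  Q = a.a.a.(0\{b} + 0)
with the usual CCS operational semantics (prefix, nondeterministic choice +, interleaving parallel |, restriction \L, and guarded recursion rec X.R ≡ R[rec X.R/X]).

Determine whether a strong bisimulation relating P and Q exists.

YES

LTS(P): 4 reachable states
  m0 = a.a.a.0\{b} → ··a··> m1
  m1 = a.a.0\{b} → ··a··> m2
  m2 = a.0\{b} → ··a··> m3
  m3 = 0\{b} → ·
LTS(Q): 4 reachable states
  n0 = a.a.a.(0\{b} + 0) → ··a··> n1
  n1 = a.a.(0\{b} + 0) → ··a··> n2
  n2 = a.(0\{b} + 0) → ··a··> n3
  n3 = 0\{b} + 0 → ·
Partition-refinement fixed point:
  B0 = {m0, n0}
  B1 = {m1, n1}
  B2 = {m2, n2}
  B3 = {m3, n3}
m0 ∈ B0, n0 ∈ B0 → same block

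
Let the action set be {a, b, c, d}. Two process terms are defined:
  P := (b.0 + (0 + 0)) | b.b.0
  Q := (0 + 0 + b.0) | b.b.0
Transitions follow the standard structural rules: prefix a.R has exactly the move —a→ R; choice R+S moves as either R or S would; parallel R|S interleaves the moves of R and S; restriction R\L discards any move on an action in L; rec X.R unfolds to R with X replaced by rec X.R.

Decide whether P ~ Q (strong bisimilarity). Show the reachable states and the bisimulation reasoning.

P's transition system — 6 states:
  u0 = (b.0 + (0 + 0)) | b.b.0 → --b--▸ u1, --b--▸ u2
  u1 = (b.0 + (0 + 0)) | b.0 → --b--▸ u3, --b--▸ u4
  u2 = 0 | b.b.0 → --b--▸ u4
  u3 = (b.0 + (0 + 0)) | 0 → --b--▸ u5
  u4 = 0 | b.0 → --b--▸ u5
  u5 = 0 | 0 → deadlocked
Q's transition system — 6 states:
  v0 = (0 + 0 + b.0) | b.b.0 → --b--▸ v1, --b--▸ v2
  v1 = (0 + 0 + b.0) | b.0 → --b--▸ v3, --b--▸ v4
  v2 = 0 | b.b.0 → --b--▸ v4
  v3 = (0 + 0 + b.0) | 0 → --b--▸ v5
  v4 = 0 | b.0 → --b--▸ v5
  v5 = 0 | 0 → deadlocked
Bisimilarity quotient blocks:
  B0 = {u0, v0}
  B1 = {u1, u2, v1, v2}
  B2 = {u3, u4, v3, v4}
  B3 = {u5, v5}
u0 ∈ B0, v0 ∈ B0 → same block

YES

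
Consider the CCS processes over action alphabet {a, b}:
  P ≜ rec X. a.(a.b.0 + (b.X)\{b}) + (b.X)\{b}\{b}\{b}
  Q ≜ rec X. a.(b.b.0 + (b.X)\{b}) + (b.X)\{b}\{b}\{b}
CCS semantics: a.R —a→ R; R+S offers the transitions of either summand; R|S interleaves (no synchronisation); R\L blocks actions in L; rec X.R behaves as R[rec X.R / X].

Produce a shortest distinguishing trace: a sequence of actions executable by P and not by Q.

aa

LTS(P): 4 reachable states
  m0 = rec X. a.(a.b.0 + (b.X)\{b}) + (b.X)\{b}\{b}\{b} :: =a=> m1
  m1 = a.b.0 + (b.(rec X. a.(a.b.0 + (b.X)\{b}) + (b.X)\{b}\{b}\{b}))\{b} :: =a=> m2
  m2 = b.0 :: =b=> m3
  m3 = 0 :: deadlocked
LTS(Q): 4 reachable states
  n0 = rec X. a.(b.b.0 + (b.X)\{b}) + (b.X)\{b}\{b}\{b} :: =a=> n1
  n1 = b.b.0 + (b.(rec X. a.(b.b.0 + (b.X)\{b}) + (b.X)\{b}\{b}\{b}))\{b} :: =b=> n2
  n2 = b.0 :: =b=> n3
  n3 = 0 :: deadlocked
Run σ = ⟨aa⟩ on P: start {m0}
  after a @ step 1: {m1}
  after a @ step 2: {m2}
  ✓ P
Run σ = ⟨aa⟩ on Q: start {n0}
  after a @ step 1: {n1}
  after a @ step 2: ∅ (Q stuck)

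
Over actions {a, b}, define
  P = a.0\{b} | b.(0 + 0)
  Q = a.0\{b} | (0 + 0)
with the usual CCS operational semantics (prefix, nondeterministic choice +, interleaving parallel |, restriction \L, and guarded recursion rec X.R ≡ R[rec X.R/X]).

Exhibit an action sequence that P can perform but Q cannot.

Reachable graph of P (4 states):
  u0 = a.0\{b} | b.(0 + 0) ⊢ ··a··> u1, ··b··> u2
  u1 = 0\{b} | b.(0 + 0) ⊢ ··b··> u3
  u2 = a.0\{b} | (0 + 0) ⊢ ··a··> u3
  u3 = 0\{b} | (0 + 0) ⊢ (no moves)
Reachable graph of Q (2 states):
  v0 = a.0\{b} | (0 + 0) ⊢ ··a··> v1
  v1 = 0\{b} | (0 + 0) ⊢ (no moves)
Trace ⟨b⟩ through P, begin at {u0}:
  after b @ step 1: {u2}
  P completes σ.
Trace ⟨b⟩ through Q, begin at {v0}:
  after b @ step 1: ∅ (Q stuck)

b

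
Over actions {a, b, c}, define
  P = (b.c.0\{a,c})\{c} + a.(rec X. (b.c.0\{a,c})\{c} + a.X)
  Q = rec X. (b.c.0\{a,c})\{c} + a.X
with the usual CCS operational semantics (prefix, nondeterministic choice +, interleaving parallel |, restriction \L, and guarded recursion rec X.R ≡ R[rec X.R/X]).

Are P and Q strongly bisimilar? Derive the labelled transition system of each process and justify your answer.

bisimilar

P's transition system — 3 states:
  u0 = (b.c.0\{a,c})\{c} + a.(rec X. (b.c.0\{a,c})\{c} + a.X) has moves ··a··> u1, ··b··> u2
  u1 = rec X. (b.c.0\{a,c})\{c} + a.X has moves ··a··> u1, ··b··> u2
  u2 = (c.0\{a,c})\{c} has moves stopped
Q's transition system — 2 states:
  v0 = rec X. (b.c.0\{a,c})\{c} + a.X has moves ··a··> v0, ··b··> v1
  v1 = (c.0\{a,c})\{c} has moves stopped
Coarsest stable partition (strong bisimilarity classes):
  B0 = {u0, u1, v0}
  B1 = {u2, v1}
u0 ∈ B0, v0 ∈ B0 → same block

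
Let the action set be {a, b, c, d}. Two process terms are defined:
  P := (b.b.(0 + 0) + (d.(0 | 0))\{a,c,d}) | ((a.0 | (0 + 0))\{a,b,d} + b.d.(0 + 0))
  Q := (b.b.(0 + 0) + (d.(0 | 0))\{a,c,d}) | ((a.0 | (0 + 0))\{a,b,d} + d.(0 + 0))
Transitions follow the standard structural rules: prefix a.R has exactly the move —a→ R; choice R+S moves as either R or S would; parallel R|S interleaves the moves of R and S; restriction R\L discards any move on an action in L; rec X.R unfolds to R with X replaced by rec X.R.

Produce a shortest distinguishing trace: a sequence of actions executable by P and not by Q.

P's transition system — 9 states:
  u0 = (b.b.(0 + 0) + (d.(0 | 0))\{a,c,d}) | ((a.0 | (0 + 0))\{a,b,d} + b.d.(0 + 0)) :: --b--▸ u1, --b--▸ u2
  u1 = (b.b.(0 + 0) + (d.(0 | 0))\{a,c,d}) | d.(0 + 0) :: --b--▸ u3, --d--▸ u4
  u2 = b.(0 + 0) | ((a.0 | (0 + 0))\{a,b,d} + b.d.(0 + 0)) :: --b--▸ u3, --b--▸ u5
  u3 = b.(0 + 0) | d.(0 + 0) :: --b--▸ u6, --d--▸ u7
  u4 = (b.b.(0 + 0) + (d.(0 | 0))\{a,c,d}) | (0 + 0) :: --b--▸ u7
  u5 = (0 + 0) | ((a.0 | (0 + 0))\{a,b,d} + b.d.(0 + 0)) :: --b--▸ u6
  u6 = (0 + 0) | d.(0 + 0) :: --d--▸ u8
  u7 = b.(0 + 0) | (0 + 0) :: --b--▸ u8
  u8 = (0 + 0) | (0 + 0) :: (no moves)
Q's transition system — 6 states:
  v0 = (b.b.(0 + 0) + (d.(0 | 0))\{a,c,d}) | ((a.0 | (0 + 0))\{a,b,d} + d.(0 + 0)) :: --b--▸ v1, --d--▸ v2
  v1 = b.(0 + 0) | ((a.0 | (0 + 0))\{a,b,d} + d.(0 + 0)) :: --b--▸ v3, --d--▸ v4
  v2 = (b.b.(0 + 0) + (d.(0 | 0))\{a,c,d}) | (0 + 0) :: --b--▸ v4
  v3 = (0 + 0) | ((a.0 | (0 + 0))\{a,b,d} + d.(0 + 0)) :: --d--▸ v5
  v4 = b.(0 + 0) | (0 + 0) :: --b--▸ v5
  v5 = (0 + 0) | (0 + 0) :: (no moves)
Executing bbb from P (initial set {u0}):
  [1] b ⇒ {u1, u2}
  [2] b ⇒ {u3, u5}
  [3] b ⇒ {u6}
  ✓ P
Executing bbb from Q (initial set {v0}):
  [1] b ⇒ {v1}
  [2] b ⇒ {v3}
  [3] b ⇒ no successor for Q

bbb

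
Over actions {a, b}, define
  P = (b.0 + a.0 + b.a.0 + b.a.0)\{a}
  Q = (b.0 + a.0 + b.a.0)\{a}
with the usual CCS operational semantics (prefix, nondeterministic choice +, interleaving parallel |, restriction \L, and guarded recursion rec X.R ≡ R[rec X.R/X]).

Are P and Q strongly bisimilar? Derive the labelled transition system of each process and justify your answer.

LTS(P): 3 reachable states
  u0 = (b.0 + a.0 + b.a.0 + b.a.0)\{a} has moves -b-> u1, -b-> u2
  u1 = (a.0)\{a} has moves stopped
  u2 = 0\{a} has moves stopped
LTS(Q): 3 reachable states
  v0 = (b.0 + a.0 + b.a.0)\{a} has moves -b-> v1, -b-> v2
  v1 = (a.0)\{a} has moves stopped
  v2 = 0\{a} has moves stopped
Bisimilarity quotient blocks:
  B0 = {u0, v0}
  B1 = {u1, u2, v1, v2}
u0 ∈ B0, v0 ∈ B0 → same block

P ~ Q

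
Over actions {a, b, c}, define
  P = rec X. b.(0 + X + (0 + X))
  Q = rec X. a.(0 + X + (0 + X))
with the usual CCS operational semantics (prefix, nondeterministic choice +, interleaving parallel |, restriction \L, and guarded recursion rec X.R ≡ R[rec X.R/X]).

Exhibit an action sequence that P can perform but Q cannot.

b

Reachable graph of P (2 states):
  u0 = rec X. b.(0 + X + (0 + X)) :: —b→ u1
  u1 = 0 + (rec X. b.(0 + X + (0 + X))) + (0 + (rec X. b.(0 + X + (0 + X)))) :: —b→ u1
Reachable graph of Q (2 states):
  v0 = rec X. a.(0 + X + (0 + X)) :: —a→ v1
  v1 = 0 + (rec X. a.(0 + X + (0 + X))) + (0 + (rec X. a.(0 + X + (0 + X)))) :: —a→ v1
Run σ = ⟨b⟩ on P: start {u0}
  after b @ step 1: {u1}
  ✓ P
Run σ = ⟨b⟩ on Q: start {v0}
  after b @ step 1: ∅  — Q cannot continue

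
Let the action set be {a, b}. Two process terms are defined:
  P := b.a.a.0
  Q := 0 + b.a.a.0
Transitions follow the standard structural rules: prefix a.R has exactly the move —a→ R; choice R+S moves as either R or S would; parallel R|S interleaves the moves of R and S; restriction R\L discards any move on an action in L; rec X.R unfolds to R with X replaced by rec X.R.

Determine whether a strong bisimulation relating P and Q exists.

P's transition system — 4 states:
  s0 = b.a.a.0 has moves =b=> s1
  s1 = a.a.0 has moves =a=> s2
  s2 = a.0 has moves =a=> s3
  s3 = 0 has moves stopped
Q's transition system — 4 states:
  t0 = 0 + b.a.a.0 has moves =b=> t1
  t1 = a.a.0 has moves =a=> t2
  t2 = a.0 has moves =a=> t3
  t3 = 0 has moves stopped
Coarsest stable partition (strong bisimilarity classes):
  B0 = {s0, t0}
  B1 = {s1, t1}
  B2 = {s2, t2}
  B3 = {s3, t3}
s0 ∈ B0, t0 ∈ B0 → same block

bisimilar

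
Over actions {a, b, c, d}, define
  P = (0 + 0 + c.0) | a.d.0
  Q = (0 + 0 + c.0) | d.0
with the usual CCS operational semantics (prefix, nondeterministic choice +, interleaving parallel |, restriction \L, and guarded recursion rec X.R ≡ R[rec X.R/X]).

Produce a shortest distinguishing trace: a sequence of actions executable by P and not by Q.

a

Reachable graph of P (6 states):
  m0 = (0 + 0 + c.0) | a.d.0 :: ··a··> m1, ··c··> m2
  m1 = (0 + 0 + c.0) | d.0 :: ··c··> m3, ··d··> m4
  m2 = 0 | a.d.0 :: ··a··> m3
  m3 = 0 | d.0 :: ··d··> m5
  m4 = (0 + 0 + c.0) | 0 :: ··c··> m5
  m5 = 0 | 0 :: ·
Reachable graph of Q (4 states):
  n0 = (0 + 0 + c.0) | d.0 :: ··c··> n1, ··d··> n2
  n1 = 0 | d.0 :: ··d··> n3
  n2 = (0 + 0 + c.0) | 0 :: ··c··> n3
  n3 = 0 | 0 :: ·
Trace ⟨a⟩ through P, begin at {m0}:
  after a @ step 1: {m1}
  — P admits the full trace.
Trace ⟨a⟩ through Q, begin at {n0}:
  after a @ step 1: ∅ (Q stuck)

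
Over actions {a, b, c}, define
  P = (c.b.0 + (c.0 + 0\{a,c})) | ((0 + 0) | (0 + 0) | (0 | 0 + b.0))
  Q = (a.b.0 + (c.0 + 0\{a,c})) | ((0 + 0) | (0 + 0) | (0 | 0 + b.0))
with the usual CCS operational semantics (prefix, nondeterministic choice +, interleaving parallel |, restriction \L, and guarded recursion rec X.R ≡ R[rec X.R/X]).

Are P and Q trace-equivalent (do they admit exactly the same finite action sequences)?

trace-distinct — witness ⟨bcb⟩

Reachable graph of P (6 states):
  m0 = (c.b.0 + (c.0 + 0\{a,c})) | ((0 + 0) | (0 + 0) | (0 | 0 + b.0)) ⊢ -b-> m1, -c-> m2, -c-> m3
  m1 = (c.b.0 + (c.0 + 0\{a,c})) | ((0 + 0) | (0 + 0) | 0) ⊢ -c-> m4, -c-> m5
  m2 = 0 | ((0 + 0) | (0 + 0) | (0 | 0 + b.0)) ⊢ -b-> m4
  m3 = b.0 | ((0 + 0) | (0 + 0) | (0 | 0 + b.0)) ⊢ -b-> m2, -b-> m5
  m4 = 0 | ((0 + 0) | (0 + 0) | 0) ⊢ ∅
  m5 = b.0 | ((0 + 0) | (0 + 0) | 0) ⊢ -b-> m4
Reachable graph of Q (6 states):
  n0 = (a.b.0 + (c.0 + 0\{a,c})) | ((0 + 0) | (0 + 0) | (0 | 0 + b.0)) ⊢ -a-> n1, -b-> n2, -c-> n3
  n1 = b.0 | ((0 + 0) | (0 + 0) | (0 | 0 + b.0)) ⊢ -b-> n3, -b-> n4
  n2 = (a.b.0 + (c.0 + 0\{a,c})) | ((0 + 0) | (0 + 0) | 0) ⊢ -a-> n4, -c-> n5
  n3 = 0 | ((0 + 0) | (0 + 0) | (0 | 0 + b.0)) ⊢ -b-> n5
  n4 = b.0 | ((0 + 0) | (0 + 0) | 0) ⊢ -b-> n5
  n5 = 0 | ((0 + 0) | (0 + 0) | 0) ⊢ ∅
Run σ = ⟨bcb⟩ on P: start {m0}
  after b @ step 1: {m1}
  after c @ step 2: {m4, m5}
  after b @ step 3: {m4}
  ✓ P
Run σ = ⟨bcb⟩ on Q: start {n0}
  after b @ step 1: {n2}
  after c @ step 2: {n5}
  after b @ step 3: no successor for Q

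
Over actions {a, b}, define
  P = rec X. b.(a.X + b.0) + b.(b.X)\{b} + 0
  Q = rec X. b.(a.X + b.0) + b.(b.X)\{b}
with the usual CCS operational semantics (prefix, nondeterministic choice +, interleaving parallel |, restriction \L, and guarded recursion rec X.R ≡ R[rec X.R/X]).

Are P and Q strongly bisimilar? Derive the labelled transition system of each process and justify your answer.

P ~ Q

Reachable graph of P (4 states):
  m0 = rec X. b.(a.X + b.0) + b.(b.X)\{b} + 0 ⊢ ··b··> m1, ··b··> m2
  m1 = (b.(rec X. b.(a.X + b.0) + b.(b.X)\{b} + 0))\{b} ⊢ (no moves)
  m2 = a.(rec X. b.(a.X + b.0) + b.(b.X)\{b} + 0) + b.0 ⊢ ··a··> m0, ··b··> m3
  m3 = 0 ⊢ (no moves)
Reachable graph of Q (4 states):
  n0 = rec X. b.(a.X + b.0) + b.(b.X)\{b} ⊢ ··b··> n1, ··b··> n2
  n1 = (b.(rec X. b.(a.X + b.0) + b.(b.X)\{b}))\{b} ⊢ (no moves)
  n2 = a.(rec X. b.(a.X + b.0) + b.(b.X)\{b}) + b.0 ⊢ ··a··> n0, ··b··> n3
  n3 = 0 ⊢ (no moves)
Bisimilarity quotient blocks:
  B0 = {m0, n0}
  B1 = {m2, n2}
  B2 = {m1, m3, n1, n3}
m0 ∈ B0, n0 ∈ B0 → same block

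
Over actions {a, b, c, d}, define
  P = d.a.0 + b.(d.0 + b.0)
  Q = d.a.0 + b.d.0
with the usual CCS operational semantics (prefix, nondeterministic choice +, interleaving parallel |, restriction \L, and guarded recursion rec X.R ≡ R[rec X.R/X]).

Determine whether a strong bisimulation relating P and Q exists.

NO

LTS(P): 4 reachable states
  m0 = d.a.0 + b.(d.0 + b.0) ⊢ =b=> m1, =d=> m2
  m1 = d.0 + b.0 ⊢ =b=> m3, =d=> m3
  m2 = a.0 ⊢ =a=> m3
  m3 = 0 ⊢ stopped
LTS(Q): 4 reachable states
  n0 = d.a.0 + b.d.0 ⊢ =b=> n1, =d=> n2
  n1 = d.0 ⊢ =d=> n3
  n2 = a.0 ⊢ =a=> n3
  n3 = 0 ⊢ stopped
Coarsest stable partition (strong bisimilarity classes):
  B0 = {m0}
  B1 = {m2, n2}
  B2 = {m3, n3}
  B3 = {m1}
  B4 = {n0}
  B5 = {n1}
m0 ∈ B0, n0 ∈ B4 → different blocks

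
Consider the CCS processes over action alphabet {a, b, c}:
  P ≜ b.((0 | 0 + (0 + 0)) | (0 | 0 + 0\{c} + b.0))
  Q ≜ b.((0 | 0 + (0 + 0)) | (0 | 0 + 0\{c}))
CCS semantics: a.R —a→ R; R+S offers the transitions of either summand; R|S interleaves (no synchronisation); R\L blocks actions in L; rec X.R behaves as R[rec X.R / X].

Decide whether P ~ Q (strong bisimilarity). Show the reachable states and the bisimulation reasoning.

LTS(P): 3 reachable states
  u0 = b.((0 | 0 + (0 + 0)) | (0 | 0 + 0\{c} + b.0)) has moves ··b··> u1
  u1 = (0 | 0 + (0 + 0)) | (0 | 0 + 0\{c} + b.0) has moves ··b··> u2
  u2 = (0 | 0 + (0 + 0)) | 0 has moves stopped
LTS(Q): 2 reachable states
  v0 = b.((0 | 0 + (0 + 0)) | (0 | 0 + 0\{c})) has moves ··b··> v1
  v1 = (0 | 0 + (0 + 0)) | (0 | 0 + 0\{c}) has moves stopped
Bisimilarity quotient blocks:
  B0 = {u0}
  B1 = {u1, v0}
  B2 = {u2, v1}
u0 ∈ B0, v0 ∈ B1 → different blocks

NO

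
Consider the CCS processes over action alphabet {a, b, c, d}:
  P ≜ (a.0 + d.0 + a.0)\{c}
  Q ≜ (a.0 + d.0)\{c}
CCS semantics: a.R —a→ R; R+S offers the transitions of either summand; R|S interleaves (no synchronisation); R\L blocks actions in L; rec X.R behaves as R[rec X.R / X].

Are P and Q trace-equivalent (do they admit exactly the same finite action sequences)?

Reachable graph of P (2 states):
  m0 = (a.0 + d.0 + a.0)\{c} → =a=> m1, =d=> m1
  m1 = 0\{c} → stopped
Reachable graph of Q (2 states):
  n0 = (a.0 + d.0)\{c} → =a=> n1, =d=> n1
  n1 = 0\{c} → stopped
Coarsest stable partition (strong bisimilarity classes):
  B0 = {m0, n0}
  B1 = {m1, n1}
m0 ∈ B0, n0 ∈ B0 → same block
Bisimilar ⇒ trace-equivalent.

traces(P) = traces(Q)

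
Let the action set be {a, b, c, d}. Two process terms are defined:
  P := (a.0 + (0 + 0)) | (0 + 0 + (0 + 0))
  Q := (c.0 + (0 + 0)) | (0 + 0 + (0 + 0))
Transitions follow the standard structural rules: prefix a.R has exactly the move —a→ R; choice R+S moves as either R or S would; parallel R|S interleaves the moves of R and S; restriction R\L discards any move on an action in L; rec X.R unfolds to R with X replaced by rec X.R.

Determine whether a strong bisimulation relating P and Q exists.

not bisimilar

Reachable graph of P (2 states):
  u0 = (a.0 + (0 + 0)) | (0 + 0 + (0 + 0)) :: —a→ u1
  u1 = 0 | (0 + 0 + (0 + 0)) :: (no moves)
Reachable graph of Q (2 states):
  v0 = (c.0 + (0 + 0)) | (0 + 0 + (0 + 0)) :: —c→ v1
  v1 = 0 | (0 + 0 + (0 + 0)) :: (no moves)
Bisimilarity quotient blocks:
  B0 = {u0}
  B1 = {u1, v1}
  B2 = {v0}
u0 ∈ B0, v0 ∈ B2 → different blocks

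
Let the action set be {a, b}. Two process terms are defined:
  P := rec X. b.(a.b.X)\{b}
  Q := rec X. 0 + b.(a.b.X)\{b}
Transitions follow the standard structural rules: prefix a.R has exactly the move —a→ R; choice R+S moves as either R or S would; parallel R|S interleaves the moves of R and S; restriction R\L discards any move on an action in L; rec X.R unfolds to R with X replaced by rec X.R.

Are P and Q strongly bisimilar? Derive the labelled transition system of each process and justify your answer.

YES

Reachable graph of P (3 states):
  u0 = rec X. b.(a.b.X)\{b} :: —b→ u1
  u1 = (a.b.(rec X. b.(a.b.X)\{b}))\{b} :: —a→ u2
  u2 = (b.(rec X. b.(a.b.X)\{b}))\{b} :: ·
Reachable graph of Q (3 states):
  v0 = rec X. 0 + b.(a.b.X)\{b} :: —b→ v1
  v1 = (a.b.(rec X. 0 + b.(a.b.X)\{b}))\{b} :: —a→ v2
  v2 = (b.(rec X. 0 + b.(a.b.X)\{b}))\{b} :: ·
Partition-refinement fixed point:
  B0 = {u0, v0}
  B1 = {u1, v1}
  B2 = {u2, v2}
u0 ∈ B0, v0 ∈ B0 → same block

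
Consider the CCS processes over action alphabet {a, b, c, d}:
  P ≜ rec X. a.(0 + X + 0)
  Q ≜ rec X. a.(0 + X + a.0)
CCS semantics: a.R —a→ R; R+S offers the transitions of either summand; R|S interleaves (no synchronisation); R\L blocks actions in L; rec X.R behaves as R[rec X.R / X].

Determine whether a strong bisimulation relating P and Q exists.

P ≁ Q

LTS(P): 2 reachable states
  p0 = rec X. a.(0 + X + 0) :: —a→ p1
  p1 = 0 + (rec X. a.(0 + X + 0)) + 0 :: —a→ p1
LTS(Q): 3 reachable states
  q0 = rec X. a.(0 + X + a.0) :: —a→ q1
  q1 = 0 + (rec X. a.(0 + X + a.0)) + a.0 :: —a→ q1, —a→ q2
  q2 = 0 :: ·
Bisimilarity quotient blocks:
  B0 = {p0, p1}
  B1 = {q0}
  B2 = {q1}
  B3 = {q2}
p0 ∈ B0, q0 ∈ B1 → different blocks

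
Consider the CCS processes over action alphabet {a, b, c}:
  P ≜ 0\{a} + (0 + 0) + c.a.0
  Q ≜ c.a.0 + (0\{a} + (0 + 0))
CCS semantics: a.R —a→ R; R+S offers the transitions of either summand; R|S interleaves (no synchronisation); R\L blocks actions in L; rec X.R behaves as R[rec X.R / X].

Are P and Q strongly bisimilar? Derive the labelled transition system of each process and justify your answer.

bisimilar

LTS(P): 3 reachable states
  p0 = 0\{a} + (0 + 0) + c.a.0 → ··c··> p1
  p1 = a.0 → ··a··> p2
  p2 = 0 → ·
LTS(Q): 3 reachable states
  q0 = c.a.0 + (0\{a} + (0 + 0)) → ··c··> q1
  q1 = a.0 → ··a··> q2
  q2 = 0 → ·
Bisimilarity quotient blocks:
  B0 = {p0, q0}
  B1 = {p1, q1}
  B2 = {p2, q2}
p0 ∈ B0, q0 ∈ B0 → same block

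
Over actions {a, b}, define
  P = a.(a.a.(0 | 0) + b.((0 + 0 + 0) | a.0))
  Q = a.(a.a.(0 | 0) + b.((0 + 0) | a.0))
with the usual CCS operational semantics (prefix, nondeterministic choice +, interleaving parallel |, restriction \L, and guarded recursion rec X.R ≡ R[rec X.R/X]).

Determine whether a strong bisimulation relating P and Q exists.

P's transition system — 6 states:
  s0 = a.(a.a.(0 | 0) + b.((0 + 0 + 0) | a.0)) ⊢ =a=> s1
  s1 = a.a.(0 | 0) + b.((0 + 0 + 0) | a.0) ⊢ =a=> s2, =b=> s3
  s2 = a.(0 | 0) ⊢ =a=> s4
  s3 = (0 + 0 + 0) | a.0 ⊢ =a=> s5
  s4 = 0 | 0 ⊢ stopped
  s5 = (0 + 0 + 0) | 0 ⊢ stopped
Q's transition system — 6 states:
  t0 = a.(a.a.(0 | 0) + b.((0 + 0) | a.0)) ⊢ =a=> t1
  t1 = a.a.(0 | 0) + b.((0 + 0) | a.0) ⊢ =a=> t2, =b=> t3
  t2 = a.(0 | 0) ⊢ =a=> t4
  t3 = (0 + 0) | a.0 ⊢ =a=> t5
  t4 = 0 | 0 ⊢ stopped
  t5 = (0 + 0) | 0 ⊢ stopped
Partition-refinement fixed point:
  B0 = {s0, t0}
  B1 = {s1, t1}
  B2 = {s2, s3, t2, t3}
  B3 = {s4, s5, t4, t5}
s0 ∈ B0, t0 ∈ B0 → same block

bisimilar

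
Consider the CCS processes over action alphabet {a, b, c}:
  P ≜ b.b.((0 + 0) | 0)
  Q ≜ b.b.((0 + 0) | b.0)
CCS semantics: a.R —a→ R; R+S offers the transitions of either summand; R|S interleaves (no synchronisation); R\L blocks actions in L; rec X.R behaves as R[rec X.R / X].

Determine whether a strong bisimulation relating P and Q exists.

P ≁ Q

LTS(P): 3 reachable states
  m0 = b.b.((0 + 0) | 0) :: -b-> m1
  m1 = b.((0 + 0) | 0) :: -b-> m2
  m2 = (0 + 0) | 0 :: deadlocked
LTS(Q): 4 reachable states
  n0 = b.b.((0 + 0) | b.0) :: -b-> n1
  n1 = b.((0 + 0) | b.0) :: -b-> n2
  n2 = (0 + 0) | b.0 :: -b-> n3
  n3 = (0 + 0) | 0 :: deadlocked
Coarsest stable partition (strong bisimilarity classes):
  B0 = {m0, n1}
  B1 = {m1, n2}
  B2 = {m2, n3}
  B3 = {n0}
m0 ∈ B0, n0 ∈ B3 → different blocks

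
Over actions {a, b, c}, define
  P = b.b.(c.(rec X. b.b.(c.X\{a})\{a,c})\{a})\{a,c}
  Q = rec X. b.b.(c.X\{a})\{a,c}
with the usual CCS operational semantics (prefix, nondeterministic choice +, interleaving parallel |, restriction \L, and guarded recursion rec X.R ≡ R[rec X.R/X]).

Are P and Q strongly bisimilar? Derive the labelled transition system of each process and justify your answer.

Reachable graph of P (3 states):
  s0 = b.b.(c.(rec X. b.b.(c.X\{a})\{a,c})\{a})\{a,c} :: —b→ s1
  s1 = b.(c.(rec X. b.b.(c.X\{a})\{a,c})\{a})\{a,c} :: —b→ s2
  s2 = (c.(rec X. b.b.(c.X\{a})\{a,c})\{a})\{a,c} :: ·
Reachable graph of Q (3 states):
  t0 = rec X. b.b.(c.X\{a})\{a,c} :: —b→ t1
  t1 = b.(c.(rec X. b.b.(c.X\{a})\{a,c})\{a})\{a,c} :: —b→ t2
  t2 = (c.(rec X. b.b.(c.X\{a})\{a,c})\{a})\{a,c} :: ·
Bisimilarity quotient blocks:
  B0 = {s0, t0}
  B1 = {s1, t1}
  B2 = {s2, t2}
s0 ∈ B0, t0 ∈ B0 → same block

P ~ Q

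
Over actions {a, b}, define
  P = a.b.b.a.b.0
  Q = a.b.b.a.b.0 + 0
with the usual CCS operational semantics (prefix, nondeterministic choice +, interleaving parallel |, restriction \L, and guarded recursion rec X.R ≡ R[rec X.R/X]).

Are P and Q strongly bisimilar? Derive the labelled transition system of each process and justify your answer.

Reachable graph of P (6 states):
  s0 = a.b.b.a.b.0 ⊢ —a→ s1
  s1 = b.b.a.b.0 ⊢ —b→ s2
  s2 = b.a.b.0 ⊢ —b→ s3
  s3 = a.b.0 ⊢ —a→ s4
  s4 = b.0 ⊢ —b→ s5
  s5 = 0 ⊢ deadlocked
Reachable graph of Q (6 states):
  t0 = a.b.b.a.b.0 + 0 ⊢ —a→ t1
  t1 = b.b.a.b.0 ⊢ —b→ t2
  t2 = b.a.b.0 ⊢ —b→ t3
  t3 = a.b.0 ⊢ —a→ t4
  t4 = b.0 ⊢ —b→ t5
  t5 = 0 ⊢ deadlocked
Coarsest stable partition (strong bisimilarity classes):
  B0 = {s0, t0}
  B1 = {s1, t1}
  B2 = {s2, t2}
  B3 = {s3, t3}
  B4 = {s4, t4}
  B5 = {s5, t5}
s0 ∈ B0, t0 ∈ B0 → same block

P ~ Q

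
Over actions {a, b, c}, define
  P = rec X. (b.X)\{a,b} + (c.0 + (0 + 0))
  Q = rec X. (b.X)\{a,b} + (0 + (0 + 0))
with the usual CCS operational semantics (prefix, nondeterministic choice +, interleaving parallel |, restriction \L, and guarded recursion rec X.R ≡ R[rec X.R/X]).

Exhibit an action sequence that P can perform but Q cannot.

Reachable graph of P (2 states):
  s0 = rec X. (b.X)\{a,b} + (c.0 + (0 + 0)) ⊢ =c=> s1
  s1 = 0 ⊢ ∅
Reachable graph of Q (1 states):
  t0 = rec X. (b.X)\{a,b} + (0 + (0 + 0)) ⊢ ∅
Executing c from P (initial set {s0}):
  after c @ step 1: {s1}
  — P admits the full trace.
Executing c from Q (initial set {t0}):
  after c @ step 1: ∅ (Q stuck)

c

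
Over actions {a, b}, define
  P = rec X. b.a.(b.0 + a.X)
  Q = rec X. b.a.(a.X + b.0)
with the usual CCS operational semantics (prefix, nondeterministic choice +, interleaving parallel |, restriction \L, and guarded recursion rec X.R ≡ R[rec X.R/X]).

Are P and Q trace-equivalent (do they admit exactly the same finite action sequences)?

traces(P) = traces(Q)

Reachable graph of P (4 states):
  u0 = rec X. b.a.(b.0 + a.X) :: ··b··> u1
  u1 = a.(b.0 + a.(rec X. b.a.(b.0 + a.X))) :: ··a··> u2
  u2 = b.0 + a.(rec X. b.a.(b.0 + a.X)) :: ··a··> u0, ··b··> u3
  u3 = 0 :: deadlocked
Reachable graph of Q (4 states):
  v0 = rec X. b.a.(a.X + b.0) :: ··b··> v1
  v1 = a.(a.(rec X. b.a.(a.X + b.0)) + b.0) :: ··a··> v2
  v2 = a.(rec X. b.a.(a.X + b.0)) + b.0 :: ··a··> v0, ··b··> v3
  v3 = 0 :: deadlocked
Coarsest stable partition (strong bisimilarity classes):
  B0 = {u0, v0}
  B1 = {u1, v1}
  B2 = {u2, v2}
  B3 = {u3, v3}
u0 ∈ B0, v0 ∈ B0 → same block
Bisimilar ⇒ trace-equivalent.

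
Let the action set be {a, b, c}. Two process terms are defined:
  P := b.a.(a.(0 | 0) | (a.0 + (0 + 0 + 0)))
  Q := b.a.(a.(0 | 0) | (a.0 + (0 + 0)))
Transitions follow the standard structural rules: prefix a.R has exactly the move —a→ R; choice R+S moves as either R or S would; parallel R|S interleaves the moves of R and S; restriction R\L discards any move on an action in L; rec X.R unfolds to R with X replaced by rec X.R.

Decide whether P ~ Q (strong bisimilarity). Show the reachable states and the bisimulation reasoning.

YES

Reachable graph of P (6 states):
  u0 = b.a.(a.(0 | 0) | (a.0 + (0 + 0 + 0))) :: -b-> u1
  u1 = a.(a.(0 | 0) | (a.0 + (0 + 0 + 0))) :: -a-> u2
  u2 = a.(0 | 0) | (a.0 + (0 + 0 + 0)) :: -a-> u3, -a-> u4
  u3 = 0 | 0 | (a.0 + (0 + 0 + 0)) :: -a-> u5
  u4 = a.(0 | 0) | 0 :: -a-> u5
  u5 = 0 | 0 | 0 :: deadlocked
Reachable graph of Q (6 states):
  v0 = b.a.(a.(0 | 0) | (a.0 + (0 + 0))) :: -b-> v1
  v1 = a.(a.(0 | 0) | (a.0 + (0 + 0))) :: -a-> v2
  v2 = a.(0 | 0) | (a.0 + (0 + 0)) :: -a-> v3, -a-> v4
  v3 = 0 | 0 | (a.0 + (0 + 0)) :: -a-> v5
  v4 = a.(0 | 0) | 0 :: -a-> v5
  v5 = 0 | 0 | 0 :: deadlocked
Partition-refinement fixed point:
  B0 = {u0, v0}
  B1 = {u1, v1}
  B2 = {u2, v2}
  B3 = {u3, u4, v3, v4}
  B4 = {u5, v5}
u0 ∈ B0, v0 ∈ B0 → same block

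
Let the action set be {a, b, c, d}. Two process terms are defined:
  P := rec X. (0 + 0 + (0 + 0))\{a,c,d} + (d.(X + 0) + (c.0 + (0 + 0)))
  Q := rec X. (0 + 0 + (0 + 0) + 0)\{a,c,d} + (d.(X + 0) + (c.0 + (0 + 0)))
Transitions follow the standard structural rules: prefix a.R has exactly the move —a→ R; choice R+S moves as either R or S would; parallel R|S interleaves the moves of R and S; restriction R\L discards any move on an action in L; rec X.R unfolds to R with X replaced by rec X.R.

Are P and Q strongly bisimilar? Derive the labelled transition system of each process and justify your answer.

Reachable graph of P (3 states):
  s0 = rec X. (0 + 0 + (0 + 0))\{a,c,d} + (d.(X + 0) + (c.0 + (0 + 0))) :: =c=> s1, =d=> s2
  s1 = 0 :: (no moves)
  s2 = (rec X. (0 + 0 + (0 + 0))\{a,c,d} + (d.(X + 0) + (c.0 + (0 + 0)))) + 0 :: =c=> s1, =d=> s2
Reachable graph of Q (3 states):
  t0 = rec X. (0 + 0 + (0 + 0) + 0)\{a,c,d} + (d.(X + 0) + (c.0 + (0 + 0))) :: =c=> t1, =d=> t2
  t1 = 0 :: (no moves)
  t2 = (rec X. (0 + 0 + (0 + 0) + 0)\{a,c,d} + (d.(X + 0) + (c.0 + (0 + 0)))) + 0 :: =c=> t1, =d=> t2
Coarsest stable partition (strong bisimilarity classes):
  B0 = {s0, s2, t0, t2}
  B1 = {s1, t1}
s0 ∈ B0, t0 ∈ B0 → same block

YES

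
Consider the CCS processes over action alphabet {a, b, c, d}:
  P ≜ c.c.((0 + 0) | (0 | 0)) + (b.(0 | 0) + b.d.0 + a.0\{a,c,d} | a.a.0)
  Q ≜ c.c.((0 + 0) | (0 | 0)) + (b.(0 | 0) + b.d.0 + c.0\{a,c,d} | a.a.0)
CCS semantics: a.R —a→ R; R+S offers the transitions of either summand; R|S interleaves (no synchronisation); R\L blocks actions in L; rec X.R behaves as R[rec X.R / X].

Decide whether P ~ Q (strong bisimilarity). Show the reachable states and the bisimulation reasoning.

NO

P's transition system — 11 states:
  m0 = c.c.((0 + 0) | (0 | 0)) + (b.(0 | 0) + b.d.0 + a.0\{a,c,d} | a.a.0) has moves --a--▸ m1, --a--▸ m2, --b--▸ m3, --b--▸ m4, --c--▸ m5
  m1 = 0\{a,c,d} | a.a.0 has moves --a--▸ m6
  m2 = a.0\{a,c,d} | a.0 has moves --a--▸ m6, --a--▸ m7
  m3 = 0 | 0 has moves ·
  m4 = d.0 has moves --d--▸ m8
  m5 = c.((0 + 0) | (0 | 0)) has moves --c--▸ m9
  m6 = 0\{a,c,d} | a.0 has moves --a--▸ m10
  m7 = a.0\{a,c,d} | 0 has moves --a--▸ m10
  m8 = 0 has moves ·
  m9 = (0 + 0) | (0 | 0) has moves ·
  m10 = 0\{a,c,d} | 0 has moves ·
Q's transition system — 11 states:
  n0 = c.c.((0 + 0) | (0 | 0)) + (b.(0 | 0) + b.d.0 + c.0\{a,c,d} | a.a.0) has moves --a--▸ n1, --b--▸ n2, --b--▸ n3, --c--▸ n4, --c--▸ n5
  n1 = c.0\{a,c,d} | a.0 has moves --a--▸ n6, --c--▸ n7
  n2 = 0 | 0 has moves ·
  n3 = d.0 has moves --d--▸ n8
  n4 = 0\{a,c,d} | a.a.0 has moves --a--▸ n7
  n5 = c.((0 + 0) | (0 | 0)) has moves --c--▸ n9
  n6 = c.0\{a,c,d} | 0 has moves --c--▸ n10
  n7 = 0\{a,c,d} | a.0 has moves --a--▸ n10
  n8 = 0 has moves ·
  n9 = (0 + 0) | (0 | 0) has moves ·
  n10 = 0\{a,c,d} | 0 has moves ·
Coarsest stable partition (strong bisimilarity classes):
  B0 = {m0}
  B1 = {m1, m2, n4}
  B2 = {m6, m7, n7}
  B3 = {m10, m3, m8, m9, n10, n2, n8, n9}
  B4 = {m5, n5, n6}
  B5 = {m4, n3}
  B6 = {n0}
  B7 = {n1}
m0 ∈ B0, n0 ∈ B6 → different blocks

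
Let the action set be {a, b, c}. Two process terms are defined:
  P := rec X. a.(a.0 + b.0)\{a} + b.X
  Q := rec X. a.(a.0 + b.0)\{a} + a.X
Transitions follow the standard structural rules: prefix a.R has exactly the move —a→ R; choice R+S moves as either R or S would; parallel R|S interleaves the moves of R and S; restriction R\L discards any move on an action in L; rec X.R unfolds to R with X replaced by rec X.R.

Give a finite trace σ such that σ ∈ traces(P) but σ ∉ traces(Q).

Reachable graph of P (3 states):
  s0 = rec X. a.(a.0 + b.0)\{a} + b.X ⊢ ··a··> s1, ··b··> s0
  s1 = (a.0 + b.0)\{a} ⊢ ··b··> s2
  s2 = 0\{a} ⊢ (no moves)
Reachable graph of Q (3 states):
  t0 = rec X. a.(a.0 + b.0)\{a} + a.X ⊢ ··a··> t0, ··a··> t1
  t1 = (a.0 + b.0)\{a} ⊢ ··b··> t2
  t2 = 0\{a} ⊢ (no moves)
Trace ⟨b⟩ through P, begin at {s0}:
  step 1 (b): {s0}
  — P admits the full trace.
Trace ⟨b⟩ through Q, begin at {t0}:
  step 1 (b): ∅ (Q stuck)

b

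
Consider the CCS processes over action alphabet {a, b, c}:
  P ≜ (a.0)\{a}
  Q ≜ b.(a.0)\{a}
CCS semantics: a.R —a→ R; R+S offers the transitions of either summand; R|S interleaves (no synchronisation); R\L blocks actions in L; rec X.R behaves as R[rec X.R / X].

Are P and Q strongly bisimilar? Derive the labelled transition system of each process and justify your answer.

LTS(P): 1 reachable states
  m0 = (a.0)\{a} ⊢ ∅
LTS(Q): 2 reachable states
  n0 = b.(a.0)\{a} ⊢ ··b··> n1
  n1 = (a.0)\{a} ⊢ ∅
Partition-refinement fixed point:
  B0 = {m0, n1}
  B1 = {n0}
m0 ∈ B0, n0 ∈ B1 → different blocks

P ≁ Q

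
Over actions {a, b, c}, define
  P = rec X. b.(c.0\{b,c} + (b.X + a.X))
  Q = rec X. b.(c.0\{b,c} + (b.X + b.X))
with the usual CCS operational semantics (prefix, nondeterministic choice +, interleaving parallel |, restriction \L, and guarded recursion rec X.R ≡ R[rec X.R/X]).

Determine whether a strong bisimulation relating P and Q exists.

Reachable graph of P (3 states):
  s0 = rec X. b.(c.0\{b,c} + (b.X + a.X)) has moves ··b··> s1
  s1 = c.0\{b,c} + (b.(rec X. b.(c.0\{b,c} + (b.X + a.X))) + a.(rec X. b.(c.0\{b,c} + (b.X + a.X)))) has moves ··a··> s0, ··b··> s0, ··c··> s2
  s2 = 0\{b,c} has moves deadlocked
Reachable graph of Q (3 states):
  t0 = rec X. b.(c.0\{b,c} + (b.X + b.X)) has moves ··b··> t1
  t1 = c.0\{b,c} + (b.(rec X. b.(c.0\{b,c} + (b.X + b.X))) + b.(rec X. b.(c.0\{b,c} + (b.X + b.X)))) has moves ··b··> t0, ··c··> t2
  t2 = 0\{b,c} has moves deadlocked
Coarsest stable partition (strong bisimilarity classes):
  B0 = {s0}
  B1 = {s1}
  B2 = {s2, t2}
  B3 = {t0}
  B4 = {t1}
s0 ∈ B0, t0 ∈ B3 → different blocks

NO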